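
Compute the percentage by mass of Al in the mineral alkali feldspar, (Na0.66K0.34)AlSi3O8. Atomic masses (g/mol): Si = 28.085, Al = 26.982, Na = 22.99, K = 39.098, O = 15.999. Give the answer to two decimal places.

10.08 wt%

M((Na0.66K0.34)AlSi3O8) = 267.696 g/mol.
Al contributes 1 × 26.982 = 26.982 g per mole.
26.982/267.696 = 0.1008 → 10.08%.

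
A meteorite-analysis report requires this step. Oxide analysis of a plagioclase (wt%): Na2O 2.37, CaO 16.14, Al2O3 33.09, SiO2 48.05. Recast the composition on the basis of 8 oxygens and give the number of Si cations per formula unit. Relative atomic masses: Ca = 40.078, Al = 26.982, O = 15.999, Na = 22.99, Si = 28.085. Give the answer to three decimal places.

2.37 wt% Na2O ÷ 61.979 g/mol = 0.03824 mol, giving 0.07648 Na and 0.03824 O.
16.14 wt% CaO ÷ 56.077 g/mol = 0.28782 mol, giving 0.28782 Ca and 0.28782 O.
33.09 wt% Al2O3 ÷ 101.961 g/mol = 0.32454 mol, giving 0.64908 Al and 0.97362 O.
48.05 wt% SiO2 ÷ 60.083 g/mol = 0.79973 mol, giving 0.79973 Si and 1.59946 O.
Oxygen sums to 2.89914; scaling by 8/2.89914 = 2.75944 puts the formula on 8 O.
Si: 0.79973 × 2.75944 = 2.207 atoms per formula unit.

2.207 Si apfu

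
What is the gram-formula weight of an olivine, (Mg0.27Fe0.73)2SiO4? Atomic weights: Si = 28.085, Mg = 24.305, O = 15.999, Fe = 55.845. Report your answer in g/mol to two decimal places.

186.74 g/mol

M = 0.54*24.305 + 1.46*55.845 + 1*28.085 + 4*15.999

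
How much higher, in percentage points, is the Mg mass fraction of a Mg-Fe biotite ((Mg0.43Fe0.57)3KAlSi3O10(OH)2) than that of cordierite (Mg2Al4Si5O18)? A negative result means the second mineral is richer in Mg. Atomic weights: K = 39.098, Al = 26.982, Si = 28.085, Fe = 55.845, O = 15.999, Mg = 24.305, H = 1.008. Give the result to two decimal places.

-1.66 percentage points

M((Mg0.43Fe0.57)3KAlSi3O10(OH)2) = 471.187 g/mol, so wt% Mg = 31.353/471.187 × 100 = 6.65%.
M(Mg2Al4Si5O18) = 584.945 g/mol, so wt% Mg = 48.610/584.945 × 100 = 8.31%.
6.65 − 8.31 = -1.66 pp.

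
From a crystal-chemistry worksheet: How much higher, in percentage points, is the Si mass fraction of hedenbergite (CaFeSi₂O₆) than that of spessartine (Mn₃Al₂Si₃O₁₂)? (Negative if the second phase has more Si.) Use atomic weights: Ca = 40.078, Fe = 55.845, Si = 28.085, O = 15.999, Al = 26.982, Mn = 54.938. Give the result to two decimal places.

Si in CaFeSi₂O₆: molar mass 248.087 g/mol; 2×28.085 = 56.170 g → 22.64 wt%.
Si in Mn₃Al₂Si₃O₁₂: molar mass 495.021 g/mol; 3×28.085 = 84.255 g → 17.02 wt%.
Difference = 22.64 − 17.02 = 5.62 percentage points.

5.62 percentage points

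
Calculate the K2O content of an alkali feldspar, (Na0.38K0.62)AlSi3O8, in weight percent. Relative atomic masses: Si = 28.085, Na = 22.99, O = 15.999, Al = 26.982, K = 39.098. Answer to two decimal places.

M((Na0.38K0.62)AlSi3O8) = 272.206 g/mol; M(K2O) = 94.195 g/mol.
Moles K2O per formula unit = 0.62 K ÷ 2 = 0.3100.
K2O fraction = (0.3100 × 94.195) / 272.206 = 29.200/272.206 = 0.1073.

10.73 wt%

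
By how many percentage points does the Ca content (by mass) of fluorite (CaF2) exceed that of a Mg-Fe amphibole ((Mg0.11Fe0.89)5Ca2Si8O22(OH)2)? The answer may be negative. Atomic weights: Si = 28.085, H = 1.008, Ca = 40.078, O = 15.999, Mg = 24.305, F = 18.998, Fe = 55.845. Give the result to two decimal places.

Ca in CaF2: molar mass 78.074 g/mol; 1×40.078 = 40.078 g → 51.33 wt%.
Ca in (Mg0.11Fe0.89)5Ca2Si8O22(OH)2: molar mass 952.706 g/mol; 2×40.078 = 80.156 g → 8.41 wt%.
Difference = 51.33 − 8.41 = 42.92 percentage points.

42.92 percentage points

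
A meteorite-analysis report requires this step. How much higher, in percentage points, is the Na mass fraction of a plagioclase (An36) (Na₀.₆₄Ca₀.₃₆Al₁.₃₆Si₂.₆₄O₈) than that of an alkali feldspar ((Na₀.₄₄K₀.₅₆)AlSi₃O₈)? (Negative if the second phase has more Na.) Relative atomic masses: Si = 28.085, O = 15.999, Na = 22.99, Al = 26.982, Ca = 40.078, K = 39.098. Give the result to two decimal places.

M(Na₀.₆₄Ca₀.₃₆Al₁.₃₆Si₂.₆₄O₈) = 267.974 g/mol, so wt% Na = 14.714/267.974 × 100 = 5.49%.
M((Na₀.₄₄K₀.₅₆)AlSi₃O₈) = 271.239 g/mol, so wt% Na = 10.116/271.239 × 100 = 3.73%.
5.49 − 3.73 = 1.76 pp.

1.76 percentage points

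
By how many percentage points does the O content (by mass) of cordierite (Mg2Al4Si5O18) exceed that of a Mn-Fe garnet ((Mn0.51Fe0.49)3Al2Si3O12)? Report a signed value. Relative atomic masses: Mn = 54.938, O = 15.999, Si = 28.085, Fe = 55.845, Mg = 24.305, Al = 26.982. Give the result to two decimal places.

First mineral: 287.982 g O in 584.945 g formula = 49.23 wt% O.
Second mineral: 191.988 g O in 496.354 g formula = 38.68 wt% O.
49.23% − 38.68% gives a difference of 10.55 percentage points.

10.55 percentage points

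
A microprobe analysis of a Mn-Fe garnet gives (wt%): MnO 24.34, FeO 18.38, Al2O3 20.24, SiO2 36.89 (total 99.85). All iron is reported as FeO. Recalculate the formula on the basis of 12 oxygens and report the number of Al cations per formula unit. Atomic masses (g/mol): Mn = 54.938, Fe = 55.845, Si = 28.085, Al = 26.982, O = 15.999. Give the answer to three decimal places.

MnO: 24.34/70.937 = 0.34312 mol → 0.34312 mol Mn, 0.34312 mol O.
FeO: 18.38/71.844 = 0.25583 mol → 0.25583 mol Fe, 0.25583 mol O.
Al2O3: 20.24/101.961 = 0.19851 mol → 0.39702 mol Al, 0.59553 mol O.
SiO2: 36.89/60.083 = 0.61398 mol → 0.61398 mol Si, 1.22796 mol O.
Total oxygen = 2.42244 mol. Normalization factor = 12/2.42244 = 4.95368.
Al per 12 O = 0.39702 × 4.95368 = 1.967.

1.967 Al apfu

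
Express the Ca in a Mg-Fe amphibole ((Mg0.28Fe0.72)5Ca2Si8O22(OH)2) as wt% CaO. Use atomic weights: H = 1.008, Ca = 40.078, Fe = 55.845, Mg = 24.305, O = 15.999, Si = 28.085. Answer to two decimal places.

Molar mass of (Mg0.28Fe0.72)5Ca2Si8O22(OH)2 = 1.40·24.305 + 3.60·55.845 + 2·40.078 + 8·28.085 + 24·15.999 + 2·1.008 = 925.897 g/mol.
Each formula unit contains 2 Ca, equivalent to 2/1 = 2.0000 mol CaO.
M(CaO) = 1×40.078 + 1×15.999 = 56.077 g/mol.
Mass of CaO per formula unit = 2.0000 × 56.077 = 112.154 g.
CaO wt% = 112.154 / 925.897 × 100 = 12.11%.

12.11 wt%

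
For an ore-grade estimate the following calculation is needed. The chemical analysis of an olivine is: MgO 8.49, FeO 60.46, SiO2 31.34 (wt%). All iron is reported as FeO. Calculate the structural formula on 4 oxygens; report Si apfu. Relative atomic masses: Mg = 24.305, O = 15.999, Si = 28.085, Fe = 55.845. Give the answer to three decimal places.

0.996 Si apfu

8.49 wt% MgO ÷ 40.304 g/mol = 0.21065 mol, giving 0.21065 Mg and 0.21065 O.
60.46 wt% FeO ÷ 71.844 g/mol = 0.84155 mol, giving 0.84155 Fe and 0.84155 O.
31.34 wt% SiO2 ÷ 60.083 g/mol = 0.52161 mol, giving 0.52161 Si and 1.04322 O.
Oxygen sums to 2.09542; scaling by 4/2.09542 = 1.90893 puts the formula on 4 O.
Si: 0.52161 × 1.90893 = 0.996 atoms per formula unit.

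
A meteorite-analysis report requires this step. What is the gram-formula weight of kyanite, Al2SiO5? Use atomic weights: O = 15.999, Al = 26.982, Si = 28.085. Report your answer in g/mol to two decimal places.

The formula mass is the sum 2×26.982 + 1×28.085 + 5×15.999.

162.04 g/mol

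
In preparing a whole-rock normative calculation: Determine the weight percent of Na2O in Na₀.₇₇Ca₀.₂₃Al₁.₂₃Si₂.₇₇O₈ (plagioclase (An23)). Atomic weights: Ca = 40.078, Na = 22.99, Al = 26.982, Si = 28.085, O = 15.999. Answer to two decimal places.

Molar mass of Na₀.₇₇Ca₀.₂₃Al₁.₂₃Si₂.₇₇O₈ = 0.77×22.99 + 0.23×40.078 + 1.23×26.982 + 2.77×28.085 + 8×15.999 = 265.896 g/mol.
Each formula unit contains 0.77 Na, equivalent to 0.77/2 = 0.3850 mol Na2O.
M(Na2O) = 2×22.99 + 1×15.999 = 61.979 g/mol.
Mass of Na2O per formula unit = 0.3850 × 61.979 = 23.862 g.
Na2O wt% = 23.862 / 265.896 × 100 = 8.97%.

8.97 wt%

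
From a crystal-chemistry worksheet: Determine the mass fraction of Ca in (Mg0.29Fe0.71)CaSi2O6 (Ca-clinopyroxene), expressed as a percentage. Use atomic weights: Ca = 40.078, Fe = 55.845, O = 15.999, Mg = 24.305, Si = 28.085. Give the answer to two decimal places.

16.77 weight percent

Formula mass = 0.29·24.305 + 0.71·55.845 + 1·40.078 + 2·28.085 + 6·15.999 = 238.940 g/mol, of which 40.078 g is Ca.
So Ca makes up 40.078/238.940 = 0.1677 of the mass, i.e. 16.77%.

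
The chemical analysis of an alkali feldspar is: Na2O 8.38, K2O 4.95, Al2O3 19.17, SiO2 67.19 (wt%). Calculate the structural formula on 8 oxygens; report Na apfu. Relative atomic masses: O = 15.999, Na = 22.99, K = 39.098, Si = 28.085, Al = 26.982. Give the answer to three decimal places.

Na2O (M=61.979): mol = 0.13521; Na = 0.27042, O = 0.13521.
K2O (M=94.195): mol = 0.05255; K = 0.10510, O = 0.05255.
Al2O3 (M=101.961): mol = 0.18801; Al = 0.37602, O = 0.56403.
SiO2 (M=60.083): mol = 1.11829; Si = 1.11829, O = 2.23658.
ΣO = 2.98837; factor = 8/ΣO = 2.67704.
Na apfu = 0.27042 × 2.67704 = 0.724.

0.724 Na apfu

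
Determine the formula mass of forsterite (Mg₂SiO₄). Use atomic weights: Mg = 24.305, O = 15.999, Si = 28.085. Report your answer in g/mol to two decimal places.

M = 2·24.305 + 1·28.085 + 4·15.999

140.69 g/mol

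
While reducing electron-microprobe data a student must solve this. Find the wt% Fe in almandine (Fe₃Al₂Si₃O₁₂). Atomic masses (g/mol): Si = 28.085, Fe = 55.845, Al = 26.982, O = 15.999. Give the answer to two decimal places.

33.66 mass %

Formula mass = 3*55.845 + 2*26.982 + 3*28.085 + 12*15.999 = 497.742 g/mol, of which 167.535 g is Fe.
So Fe makes up 167.535/497.742 = 0.3366 of the mass, i.e. 33.66%.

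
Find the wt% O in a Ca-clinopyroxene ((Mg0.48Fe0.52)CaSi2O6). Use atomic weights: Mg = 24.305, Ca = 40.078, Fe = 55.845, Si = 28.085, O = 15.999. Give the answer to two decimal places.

41.21 weight percent

M((Mg0.48Fe0.52)CaSi2O6) = 232.948 g/mol.
O contributes 6 × 15.999 = 95.994 g per mole.
95.994/232.948 = 0.4121 → 41.21%.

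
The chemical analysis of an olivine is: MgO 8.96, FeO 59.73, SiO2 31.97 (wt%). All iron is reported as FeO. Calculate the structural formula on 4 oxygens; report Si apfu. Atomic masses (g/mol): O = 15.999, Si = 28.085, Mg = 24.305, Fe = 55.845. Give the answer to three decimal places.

8.96 wt% MgO ÷ 40.304 g/mol = 0.22231 mol, giving 0.22231 Mg and 0.22231 O.
59.73 wt% FeO ÷ 71.844 g/mol = 0.83138 mol, giving 0.83138 Fe and 0.83138 O.
31.97 wt% SiO2 ÷ 60.083 g/mol = 0.53210 mol, giving 0.53210 Si and 1.06420 O.
Oxygen sums to 2.11789; scaling by 4/2.11789 = 1.88867 puts the formula on 4 O.
Si: 0.53210 × 1.88867 = 1.005 atoms per formula unit.

1.005 Si apfu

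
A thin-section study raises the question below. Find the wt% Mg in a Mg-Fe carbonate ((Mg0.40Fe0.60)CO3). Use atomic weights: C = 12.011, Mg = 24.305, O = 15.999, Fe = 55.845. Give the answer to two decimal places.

9.42 mass %

Molar mass of (Mg0.40Fe0.60)CO3: 0.40·24.305 + 0.60·55.845 + 1·12.011 + 3·15.999 = 103.237 g/mol.
Mass of Mg per formula unit: 0.40 × 24.305 = 9.722 g.
Weight fraction Mg = 9.722 / 103.237 = 0.0942.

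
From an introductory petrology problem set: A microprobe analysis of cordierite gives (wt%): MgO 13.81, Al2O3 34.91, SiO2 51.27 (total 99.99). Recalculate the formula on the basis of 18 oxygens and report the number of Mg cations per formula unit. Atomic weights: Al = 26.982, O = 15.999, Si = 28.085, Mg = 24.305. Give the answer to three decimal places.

2.005 Mg apfu

13.81 wt% MgO ÷ 40.304 g/mol = 0.34265 mol, giving 0.34265 Mg and 0.34265 O.
34.91 wt% Al2O3 ÷ 101.961 g/mol = 0.34239 mol, giving 0.68478 Al and 1.02717 O.
51.27 wt% SiO2 ÷ 60.083 g/mol = 0.85332 mol, giving 0.85332 Si and 1.70664 O.
Oxygen sums to 3.07646; scaling by 18/3.07646 = 5.85088 puts the formula on 18 O.
Mg: 0.34265 × 5.85088 = 2.005 atoms per formula unit.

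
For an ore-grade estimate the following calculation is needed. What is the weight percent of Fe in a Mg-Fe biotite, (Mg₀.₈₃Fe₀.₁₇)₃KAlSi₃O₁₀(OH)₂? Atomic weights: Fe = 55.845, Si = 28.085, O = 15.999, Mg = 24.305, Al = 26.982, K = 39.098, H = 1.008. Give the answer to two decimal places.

Formula mass = 2.49×24.305 + 0.51×55.845 + 1×39.098 + 1×26.982 + 3×28.085 + 12×15.999 + 2×1.008 = 433.339 g/mol, of which 28.481 g is Fe.
So Fe makes up 28.481/433.339 = 0.0657 of the mass, i.e. 6.57%.

6.57 mass %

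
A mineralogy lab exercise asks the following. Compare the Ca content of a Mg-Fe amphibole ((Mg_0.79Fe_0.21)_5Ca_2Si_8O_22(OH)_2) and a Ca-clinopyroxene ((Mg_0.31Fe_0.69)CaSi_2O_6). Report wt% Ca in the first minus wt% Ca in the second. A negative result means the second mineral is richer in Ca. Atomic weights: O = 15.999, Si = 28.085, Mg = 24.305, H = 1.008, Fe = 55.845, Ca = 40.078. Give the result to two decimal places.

-7.34 percentage points

First mineral: 80.156 g Ca in 845.470 g formula = 9.48 wt% Ca.
Second mineral: 40.078 g Ca in 238.310 g formula = 16.82 wt% Ca.
9.48% − 16.82% gives a difference of -7.34 percentage points.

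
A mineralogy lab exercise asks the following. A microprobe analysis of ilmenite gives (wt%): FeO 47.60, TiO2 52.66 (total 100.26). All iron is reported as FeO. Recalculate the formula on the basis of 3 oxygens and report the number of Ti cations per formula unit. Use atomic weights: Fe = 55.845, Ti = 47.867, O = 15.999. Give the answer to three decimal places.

FeO (M=71.844): mol = 0.66255; Fe = 0.66255, O = 0.66255.
TiO2 (M=79.865): mol = 0.65936; Ti = 0.65936, O = 1.31872.
ΣO = 1.98127; factor = 3/ΣO = 1.51418.
Ti apfu = 0.65936 × 1.51418 = 0.998.

0.998 Ti apfu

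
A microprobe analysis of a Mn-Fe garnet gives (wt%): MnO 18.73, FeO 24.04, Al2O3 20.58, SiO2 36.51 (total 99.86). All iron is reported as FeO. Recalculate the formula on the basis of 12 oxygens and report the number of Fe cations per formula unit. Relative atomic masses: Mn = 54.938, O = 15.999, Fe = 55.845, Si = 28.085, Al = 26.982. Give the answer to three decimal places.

MnO: 18.73/70.937 = 0.26404 mol → 0.26404 mol Mn, 0.26404 mol O.
FeO: 24.04/71.844 = 0.33461 mol → 0.33461 mol Fe, 0.33461 mol O.
Al2O3: 20.58/101.961 = 0.20184 mol → 0.40368 mol Al, 0.60552 mol O.
SiO2: 36.51/60.083 = 0.60766 mol → 0.60766 mol Si, 1.21532 mol O.
Total oxygen = 2.41949 mol. Normalization factor = 12/2.41949 = 4.95972.
Fe per 12 O = 0.33461 × 4.95972 = 1.660.

1.660 Fe apfu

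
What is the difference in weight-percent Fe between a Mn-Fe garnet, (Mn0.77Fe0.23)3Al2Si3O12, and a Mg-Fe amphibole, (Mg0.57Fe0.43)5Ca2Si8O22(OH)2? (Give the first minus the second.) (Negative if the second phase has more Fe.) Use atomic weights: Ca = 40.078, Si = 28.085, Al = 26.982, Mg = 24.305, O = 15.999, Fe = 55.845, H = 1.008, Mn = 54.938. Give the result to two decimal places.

-5.87 percentage points

Fe in (Mn0.77Fe0.23)3Al2Si3O12: molar mass 495.647 g/mol; 0.69×55.845 = 38.533 g → 7.77 wt%.
Fe in (Mg0.57Fe0.43)5Ca2Si8O22(OH)2: molar mass 880.164 g/mol; 2.15×55.845 = 120.067 g → 13.64 wt%.
Difference = 7.77 − 13.64 = -5.87 percentage points.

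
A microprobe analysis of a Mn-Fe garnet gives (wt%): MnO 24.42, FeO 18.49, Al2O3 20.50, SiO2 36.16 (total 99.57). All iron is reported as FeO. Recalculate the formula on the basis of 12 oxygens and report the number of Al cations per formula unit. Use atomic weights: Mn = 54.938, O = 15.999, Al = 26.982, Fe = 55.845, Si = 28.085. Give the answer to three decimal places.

MnO: 24.42/70.937 = 0.34425 mol → 0.34425 mol Mn, 0.34425 mol O.
FeO: 18.49/71.844 = 0.25736 mol → 0.25736 mol Fe, 0.25736 mol O.
Al2O3: 20.50/101.961 = 0.20106 mol → 0.40212 mol Al, 0.60318 mol O.
SiO2: 36.16/60.083 = 0.60183 mol → 0.60183 mol Si, 1.20366 mol O.
Total oxygen = 2.40845 mol. Normalization factor = 12/2.40845 = 4.98246.
Al per 12 O = 0.40212 × 4.98246 = 2.004.

2.004 Al apfu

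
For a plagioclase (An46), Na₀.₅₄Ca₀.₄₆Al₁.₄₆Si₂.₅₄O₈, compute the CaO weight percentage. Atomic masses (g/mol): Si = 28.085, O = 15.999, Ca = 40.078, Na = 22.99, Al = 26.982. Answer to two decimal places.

9.57 wt%

Formula mass = 269.572 g/mol.
0.46 Ca → 0.4600 mol CaO per formula unit; M(CaO) = 56.077, so CaO mass = 25.795 g.
25.795/269.572 × 100 = 9.57 wt%.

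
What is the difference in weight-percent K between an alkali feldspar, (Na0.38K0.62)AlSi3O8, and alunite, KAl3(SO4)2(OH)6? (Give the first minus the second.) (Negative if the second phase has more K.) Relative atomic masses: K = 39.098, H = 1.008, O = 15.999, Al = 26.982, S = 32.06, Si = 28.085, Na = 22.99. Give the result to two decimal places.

-0.53 percentage points

K in (Na0.38K0.62)AlSi3O8: molar mass 272.206 g/mol; 0.62×39.098 = 24.241 g → 8.91 wt%.
K in KAl3(SO4)2(OH)6: molar mass 414.198 g/mol; 1×39.098 = 39.098 g → 9.44 wt%.
Difference = 8.91 − 9.44 = -0.53 percentage points.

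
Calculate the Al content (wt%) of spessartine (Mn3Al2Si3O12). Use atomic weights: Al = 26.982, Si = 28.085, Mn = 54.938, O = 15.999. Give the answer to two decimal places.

10.90 wt%

M(Mn3Al2Si3O12) = 495.021 g/mol.
Al contributes 2 × 26.982 = 53.964 g per mole.
53.964/495.021 = 0.1090 → 10.90%.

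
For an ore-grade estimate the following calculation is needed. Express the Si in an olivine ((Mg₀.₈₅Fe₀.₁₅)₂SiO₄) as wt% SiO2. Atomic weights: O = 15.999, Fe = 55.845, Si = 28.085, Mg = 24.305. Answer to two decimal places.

40.01 wt%

M((Mg₀.₈₅Fe₀.₁₅)₂SiO₄) = 150.153 g/mol; M(SiO2) = 60.083 g/mol.
Moles SiO2 per formula unit = 1 Si ÷ 1 = 1.0000.
SiO2 fraction = (1.0000 × 60.083) / 150.153 = 60.083/150.153 = 0.4001.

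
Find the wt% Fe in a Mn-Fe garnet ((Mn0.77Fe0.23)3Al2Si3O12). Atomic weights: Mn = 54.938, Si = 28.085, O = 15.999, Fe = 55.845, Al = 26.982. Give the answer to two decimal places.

7.77 weight percent

Molar mass of (Mn0.77Fe0.23)3Al2Si3O12: 2.31·54.938 + 0.69·55.845 + 2·26.982 + 3·28.085 + 12·15.999 = 495.647 g/mol.
Mass of Fe per formula unit: 0.69 × 55.845 = 38.533 g.
Weight fraction Fe = 38.533 / 495.647 = 0.0777.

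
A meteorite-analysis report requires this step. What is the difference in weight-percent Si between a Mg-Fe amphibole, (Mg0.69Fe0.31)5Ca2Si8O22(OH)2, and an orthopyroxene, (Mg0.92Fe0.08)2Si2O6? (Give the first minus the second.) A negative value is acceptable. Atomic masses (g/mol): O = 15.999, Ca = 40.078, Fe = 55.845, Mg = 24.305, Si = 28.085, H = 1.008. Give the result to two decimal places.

M((Mg0.69Fe0.31)5Ca2Si8O22(OH)2) = 861.240 g/mol, so wt% Si = 224.680/861.240 × 100 = 26.09%.
M((Mg0.92Fe0.08)2Si2O6) = 205.820 g/mol, so wt% Si = 56.170/205.820 × 100 = 27.29%.
26.09 − 27.29 = -1.20 pp.

-1.20 percentage points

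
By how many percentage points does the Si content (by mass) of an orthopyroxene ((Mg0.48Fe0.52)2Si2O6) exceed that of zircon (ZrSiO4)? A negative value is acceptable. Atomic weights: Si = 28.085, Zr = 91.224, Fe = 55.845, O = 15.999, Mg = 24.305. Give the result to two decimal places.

8.73 percentage points

Si in (Mg0.48Fe0.52)2Si2O6: molar mass 233.576 g/mol; 2×28.085 = 56.170 g → 24.05 wt%.
Si in ZrSiO4: molar mass 183.305 g/mol; 1×28.085 = 28.085 g → 15.32 wt%.
Difference = 24.05 − 15.32 = 8.73 percentage points.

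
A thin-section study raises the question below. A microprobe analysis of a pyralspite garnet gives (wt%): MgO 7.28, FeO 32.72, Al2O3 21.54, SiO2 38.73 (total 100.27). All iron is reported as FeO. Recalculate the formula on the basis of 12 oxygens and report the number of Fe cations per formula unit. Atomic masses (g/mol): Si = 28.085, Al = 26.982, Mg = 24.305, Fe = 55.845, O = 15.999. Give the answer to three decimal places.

MgO: 7.28/40.304 = 0.18063 mol → 0.18063 mol Mg, 0.18063 mol O.
FeO: 32.72/71.844 = 0.45543 mol → 0.45543 mol Fe, 0.45543 mol O.
Al2O3: 21.54/101.961 = 0.21126 mol → 0.42252 mol Al, 0.63378 mol O.
SiO2: 38.73/60.083 = 0.64461 mol → 0.64461 mol Si, 1.28922 mol O.
Total oxygen = 2.55906 mol. Normalization factor = 12/2.55906 = 4.68922.
Fe per 12 O = 0.45543 × 4.68922 = 2.136.

2.136 Fe apfu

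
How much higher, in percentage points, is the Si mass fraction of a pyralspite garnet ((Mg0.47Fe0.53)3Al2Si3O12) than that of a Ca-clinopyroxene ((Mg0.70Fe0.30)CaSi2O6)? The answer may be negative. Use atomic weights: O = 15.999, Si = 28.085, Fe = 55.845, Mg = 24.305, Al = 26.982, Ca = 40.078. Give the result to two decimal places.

-6.26 percentage points

Si in (Mg0.47Fe0.53)3Al2Si3O12: molar mass 453.271 g/mol; 3×28.085 = 84.255 g → 18.59 wt%.
Si in (Mg0.70Fe0.30)CaSi2O6: molar mass 226.009 g/mol; 2×28.085 = 56.170 g → 24.85 wt%.
Difference = 18.59 − 24.85 = -6.26 percentage points.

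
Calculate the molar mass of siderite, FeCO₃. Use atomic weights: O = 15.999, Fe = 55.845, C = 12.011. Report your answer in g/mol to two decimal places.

115.85 g/mol

Fe: 1 × 55.845 = 55.8450
C: 1 × 12.011 = 12.0110
O: 3 × 15.999 = 47.9970
Summing the contributions gives the formula mass.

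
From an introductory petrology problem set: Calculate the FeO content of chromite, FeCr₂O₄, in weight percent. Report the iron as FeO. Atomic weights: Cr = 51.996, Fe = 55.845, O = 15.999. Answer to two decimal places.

Formula mass = 223.833 g/mol.
1 Fe → 1.0000 mol FeO per formula unit; M(FeO) = 71.844, so FeO mass = 71.844 g.
71.844/223.833 × 100 = 32.10 wt%.

32.10 wt%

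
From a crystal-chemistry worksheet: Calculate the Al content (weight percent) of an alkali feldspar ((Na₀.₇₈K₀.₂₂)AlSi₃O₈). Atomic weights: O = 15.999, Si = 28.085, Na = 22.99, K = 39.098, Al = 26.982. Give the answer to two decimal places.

M((Na₀.₇₈K₀.₂₂)AlSi₃O₈) = 265.763 g/mol.
Al contributes 1 × 26.982 = 26.982 g per mole.
26.982/265.763 = 0.1015 → 10.15%.

10.15 weight percent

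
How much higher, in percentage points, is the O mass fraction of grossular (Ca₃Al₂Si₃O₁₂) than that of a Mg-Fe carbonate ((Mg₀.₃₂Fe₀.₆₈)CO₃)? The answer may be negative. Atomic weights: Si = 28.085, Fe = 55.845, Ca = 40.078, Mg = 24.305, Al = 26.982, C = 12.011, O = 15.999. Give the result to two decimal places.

-2.76 percentage points

M(Ca₃Al₂Si₃O₁₂) = 450.441 g/mol, so wt% O = 191.988/450.441 × 100 = 42.62%.
M((Mg₀.₃₂Fe₀.₆₈)CO₃) = 105.760 g/mol, so wt% O = 47.997/105.760 × 100 = 45.38%.
42.62 − 45.38 = -2.76 pp.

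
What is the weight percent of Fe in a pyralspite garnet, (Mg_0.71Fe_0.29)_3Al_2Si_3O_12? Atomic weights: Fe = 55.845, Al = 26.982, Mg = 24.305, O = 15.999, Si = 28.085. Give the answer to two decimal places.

Formula mass = 2.13·24.305 + 0.87·55.845 + 2·26.982 + 3·28.085 + 12·15.999 = 430.562 g/mol, of which 48.585 g is Fe.
So Fe makes up 48.585/430.562 = 0.1128 of the mass, i.e. 11.28%.

11.28 mass %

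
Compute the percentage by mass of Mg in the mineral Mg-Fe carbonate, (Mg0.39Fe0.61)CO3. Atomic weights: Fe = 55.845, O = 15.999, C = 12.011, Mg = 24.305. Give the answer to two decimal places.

9.15 mass %

Formula mass = 0.39·24.305 + 0.61·55.845 + 1·12.011 + 3·15.999 = 103.552 g/mol, of which 9.479 g is Mg.
So Mg makes up 9.479/103.552 = 0.0915 of the mass, i.e. 9.15%.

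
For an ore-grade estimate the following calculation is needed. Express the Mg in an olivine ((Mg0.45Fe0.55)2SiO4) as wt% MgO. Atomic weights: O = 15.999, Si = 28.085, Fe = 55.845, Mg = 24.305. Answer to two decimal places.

M((Mg0.45Fe0.55)2SiO4) = 175.385 g/mol; M(MgO) = 40.304 g/mol.
Moles MgO per formula unit = 0.90 Mg ÷ 1 = 0.9000.
MgO fraction = (0.9000 × 40.304) / 175.385 = 36.274/175.385 = 0.2068.

20.68 wt%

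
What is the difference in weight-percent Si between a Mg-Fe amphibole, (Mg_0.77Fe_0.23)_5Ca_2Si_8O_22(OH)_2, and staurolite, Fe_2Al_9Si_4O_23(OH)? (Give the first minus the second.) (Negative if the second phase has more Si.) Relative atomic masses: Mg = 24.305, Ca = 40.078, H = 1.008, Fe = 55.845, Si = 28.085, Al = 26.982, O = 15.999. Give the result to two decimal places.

Si in (Mg_0.77Fe_0.23)_5Ca_2Si_8O_22(OH)_2: molar mass 848.624 g/mol; 8×28.085 = 224.680 g → 26.48 wt%.
Si in Fe_2Al_9Si_4O_23(OH): molar mass 851.852 g/mol; 4×28.085 = 112.340 g → 13.19 wt%.
Difference = 26.48 − 13.19 = 13.29 percentage points.

13.29 percentage points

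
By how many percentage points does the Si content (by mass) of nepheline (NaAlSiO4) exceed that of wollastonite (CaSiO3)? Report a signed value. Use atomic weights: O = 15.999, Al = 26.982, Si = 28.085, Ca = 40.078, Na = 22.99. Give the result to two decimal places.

-4.41 percentage points

First mineral: 28.085 g Si in 142.053 g formula = 19.77 wt% Si.
Second mineral: 28.085 g Si in 116.160 g formula = 24.18 wt% Si.
19.77% − 24.18% gives a difference of -4.41 percentage points.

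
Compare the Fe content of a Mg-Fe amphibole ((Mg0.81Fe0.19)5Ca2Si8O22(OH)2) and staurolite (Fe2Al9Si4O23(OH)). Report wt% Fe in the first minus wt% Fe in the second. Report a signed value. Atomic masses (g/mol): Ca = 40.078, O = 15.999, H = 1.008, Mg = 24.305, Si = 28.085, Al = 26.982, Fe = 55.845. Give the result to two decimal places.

-6.81 percentage points

First mineral: 53.053 g Fe in 842.316 g formula = 6.30 wt% Fe.
Second mineral: 111.690 g Fe in 851.852 g formula = 13.11 wt% Fe.
6.30% − 13.11% gives a difference of -6.81 percentage points.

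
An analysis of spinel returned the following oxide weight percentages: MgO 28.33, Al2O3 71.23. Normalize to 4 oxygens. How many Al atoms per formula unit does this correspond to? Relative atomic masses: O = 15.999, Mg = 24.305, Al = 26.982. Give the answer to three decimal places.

28.33 wt% MgO ÷ 40.304 g/mol = 0.70291 mol, giving 0.70291 Mg and 0.70291 O.
71.23 wt% Al2O3 ÷ 101.961 g/mol = 0.69860 mol, giving 1.39720 Al and 2.09580 O.
Oxygen sums to 2.79871; scaling by 4/2.79871 = 1.42923 puts the formula on 4 O.
Al: 1.39720 × 1.42923 = 1.997 atoms per formula unit.

1.997 Al apfu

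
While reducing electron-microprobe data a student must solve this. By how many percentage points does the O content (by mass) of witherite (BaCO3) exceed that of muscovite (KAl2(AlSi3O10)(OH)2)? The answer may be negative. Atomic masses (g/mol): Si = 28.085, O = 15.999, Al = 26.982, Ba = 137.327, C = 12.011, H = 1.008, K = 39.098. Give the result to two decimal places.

-23.88 percentage points

First mineral: 47.997 g O in 197.335 g formula = 24.32 wt% O.
Second mineral: 191.988 g O in 398.303 g formula = 48.20 wt% O.
24.32% − 48.20% gives a difference of -23.88 percentage points.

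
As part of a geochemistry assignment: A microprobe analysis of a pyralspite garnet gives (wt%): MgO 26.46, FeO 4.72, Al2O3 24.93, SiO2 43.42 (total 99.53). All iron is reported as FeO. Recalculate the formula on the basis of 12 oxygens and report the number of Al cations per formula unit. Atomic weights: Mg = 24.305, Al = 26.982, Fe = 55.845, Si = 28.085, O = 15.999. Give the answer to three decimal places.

MgO: 26.46/40.304 = 0.65651 mol → 0.65651 mol Mg, 0.65651 mol O.
FeO: 4.72/71.844 = 0.06570 mol → 0.06570 mol Fe, 0.06570 mol O.
Al2O3: 24.93/101.961 = 0.24451 mol → 0.48902 mol Al, 0.73353 mol O.
SiO2: 43.42/60.083 = 0.72267 mol → 0.72267 mol Si, 1.44534 mol O.
Total oxygen = 2.90108 mol. Normalization factor = 12/2.90108 = 4.13639.
Al per 12 O = 0.48902 × 4.13639 = 2.023.

2.023 Al apfu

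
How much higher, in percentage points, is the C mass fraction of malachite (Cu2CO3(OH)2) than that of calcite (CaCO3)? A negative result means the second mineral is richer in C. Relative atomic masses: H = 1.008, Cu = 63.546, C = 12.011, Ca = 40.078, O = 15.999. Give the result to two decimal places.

-6.57 percentage points

C in Cu2CO3(OH)2: molar mass 221.114 g/mol; 1×12.011 = 12.011 g → 5.43 wt%.
C in CaCO3: molar mass 100.086 g/mol; 1×12.011 = 12.011 g → 12.00 wt%.
Difference = 5.43 − 12.00 = -6.57 percentage points.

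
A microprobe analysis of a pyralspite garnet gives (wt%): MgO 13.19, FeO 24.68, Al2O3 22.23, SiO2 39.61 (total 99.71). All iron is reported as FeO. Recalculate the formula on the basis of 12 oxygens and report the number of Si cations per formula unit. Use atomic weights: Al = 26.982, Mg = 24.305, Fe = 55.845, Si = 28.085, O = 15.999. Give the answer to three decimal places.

2.993 Si apfu

13.19 wt% MgO ÷ 40.304 g/mol = 0.32726 mol, giving 0.32726 Mg and 0.32726 O.
24.68 wt% FeO ÷ 71.844 g/mol = 0.34352 mol, giving 0.34352 Fe and 0.34352 O.
22.23 wt% Al2O3 ÷ 101.961 g/mol = 0.21802 mol, giving 0.43604 Al and 0.65406 O.
39.61 wt% SiO2 ÷ 60.083 g/mol = 0.65925 mol, giving 0.65925 Si and 1.31850 O.
Oxygen sums to 2.64334; scaling by 12/2.64334 = 4.53971 puts the formula on 12 O.
Si: 0.65925 × 4.53971 = 2.993 atoms per formula unit.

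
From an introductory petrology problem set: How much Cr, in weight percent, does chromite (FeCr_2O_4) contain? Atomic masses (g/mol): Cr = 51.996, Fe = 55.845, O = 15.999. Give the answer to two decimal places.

Formula mass = 1×55.845 + 2×51.996 + 4×15.999 = 223.833 g/mol, of which 103.992 g is Cr.
So Cr makes up 103.992/223.833 = 0.4646 of the mass, i.e. 46.46%.

46.46 weight percent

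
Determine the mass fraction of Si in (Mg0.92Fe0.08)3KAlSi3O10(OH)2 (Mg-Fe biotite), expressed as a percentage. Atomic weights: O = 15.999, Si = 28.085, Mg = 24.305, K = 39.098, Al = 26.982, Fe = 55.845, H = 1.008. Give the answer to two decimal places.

19.83 wt%

Molar mass of (Mg0.92Fe0.08)3KAlSi3O10(OH)2: 2.76·24.305 + 0.24·55.845 + 1·39.098 + 1·26.982 + 3·28.085 + 12·15.999 + 2·1.008 = 424.824 g/mol.
Mass of Si per formula unit: 3 × 28.085 = 84.255 g.
Weight fraction Si = 84.255 / 424.824 = 0.1983.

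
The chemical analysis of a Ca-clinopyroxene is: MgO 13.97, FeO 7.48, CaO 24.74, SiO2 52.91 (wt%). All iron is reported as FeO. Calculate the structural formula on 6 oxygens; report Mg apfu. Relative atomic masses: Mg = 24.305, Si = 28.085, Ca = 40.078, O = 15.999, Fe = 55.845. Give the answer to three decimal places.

13.97 wt% MgO ÷ 40.304 g/mol = 0.34662 mol, giving 0.34662 Mg and 0.34662 O.
7.48 wt% FeO ÷ 71.844 g/mol = 0.10411 mol, giving 0.10411 Fe and 0.10411 O.
24.74 wt% CaO ÷ 56.077 g/mol = 0.44118 mol, giving 0.44118 Ca and 0.44118 O.
52.91 wt% SiO2 ÷ 60.083 g/mol = 0.88062 mol, giving 0.88062 Si and 1.76124 O.
Oxygen sums to 2.65315; scaling by 6/2.65315 = 2.26146 puts the formula on 6 O.
Mg: 0.34662 × 2.26146 = 0.784 atoms per formula unit.

0.784 Mg apfu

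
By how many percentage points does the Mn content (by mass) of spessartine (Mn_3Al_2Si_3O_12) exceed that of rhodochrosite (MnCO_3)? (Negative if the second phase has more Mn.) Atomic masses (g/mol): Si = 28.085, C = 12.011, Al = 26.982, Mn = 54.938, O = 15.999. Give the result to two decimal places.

Mn in Mn_3Al_2Si_3O_12: molar mass 495.021 g/mol; 3×54.938 = 164.814 g → 33.29 wt%.
Mn in MnCO_3: molar mass 114.946 g/mol; 1×54.938 = 54.938 g → 47.79 wt%.
Difference = 33.29 − 47.79 = -14.50 percentage points.

-14.50 percentage points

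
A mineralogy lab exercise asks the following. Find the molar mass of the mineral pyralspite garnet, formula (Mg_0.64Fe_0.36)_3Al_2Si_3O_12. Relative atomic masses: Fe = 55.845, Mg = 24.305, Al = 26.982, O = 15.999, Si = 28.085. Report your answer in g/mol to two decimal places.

M = 1.92·24.305 + 1.08·55.845 + 2·26.982 + 3·28.085 + 12·15.999

437.19 g/mol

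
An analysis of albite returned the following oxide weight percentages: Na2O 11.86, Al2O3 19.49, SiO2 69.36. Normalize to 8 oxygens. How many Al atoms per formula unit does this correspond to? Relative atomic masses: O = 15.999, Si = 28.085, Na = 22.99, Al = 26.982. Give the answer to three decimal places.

Na2O: 11.86/61.979 = 0.19136 mol → 0.38272 mol Na, 0.19136 mol O.
Al2O3: 19.49/101.961 = 0.19115 mol → 0.38230 mol Al, 0.57345 mol O.
SiO2: 69.36/60.083 = 1.15440 mol → 1.15440 mol Si, 2.30880 mol O.
Total oxygen = 3.07361 mol. Normalization factor = 8/3.07361 = 2.60280.
Al per 8 O = 0.38230 × 2.60280 = 0.995.

0.995 Al apfu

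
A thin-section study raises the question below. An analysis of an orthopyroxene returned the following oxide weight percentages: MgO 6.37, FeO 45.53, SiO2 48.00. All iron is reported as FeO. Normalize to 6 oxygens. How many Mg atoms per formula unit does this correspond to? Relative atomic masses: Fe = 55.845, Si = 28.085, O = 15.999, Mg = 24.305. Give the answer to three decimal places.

6.37 wt% MgO ÷ 40.304 g/mol = 0.15805 mol, giving 0.15805 Mg and 0.15805 O.
45.53 wt% FeO ÷ 71.844 g/mol = 0.63373 mol, giving 0.63373 Fe and 0.63373 O.
48.00 wt% SiO2 ÷ 60.083 g/mol = 0.79889 mol, giving 0.79889 Si and 1.59778 O.
Oxygen sums to 2.38956; scaling by 6/2.38956 = 2.51092 puts the formula on 6 O.
Mg: 0.15805 × 2.51092 = 0.397 atoms per formula unit.

0.397 Mg apfu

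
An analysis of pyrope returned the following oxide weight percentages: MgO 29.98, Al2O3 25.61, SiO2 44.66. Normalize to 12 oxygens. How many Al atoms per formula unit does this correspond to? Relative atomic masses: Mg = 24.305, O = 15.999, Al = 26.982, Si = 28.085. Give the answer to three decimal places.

29.98 wt% MgO ÷ 40.304 g/mol = 0.74385 mol, giving 0.74385 Mg and 0.74385 O.
25.61 wt% Al2O3 ÷ 101.961 g/mol = 0.25117 mol, giving 0.50234 Al and 0.75351 O.
44.66 wt% SiO2 ÷ 60.083 g/mol = 0.74331 mol, giving 0.74331 Si and 1.48662 O.
Oxygen sums to 2.98398; scaling by 12/2.98398 = 4.02147 puts the formula on 12 O.
Al: 0.50234 × 4.02147 = 2.020 atoms per formula unit.

2.020 Al apfu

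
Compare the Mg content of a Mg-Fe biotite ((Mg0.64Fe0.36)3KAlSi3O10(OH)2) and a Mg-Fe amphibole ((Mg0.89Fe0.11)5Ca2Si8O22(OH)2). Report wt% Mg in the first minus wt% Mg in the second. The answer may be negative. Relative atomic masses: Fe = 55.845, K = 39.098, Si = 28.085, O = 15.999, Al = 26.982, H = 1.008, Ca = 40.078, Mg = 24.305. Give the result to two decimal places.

-2.70 percentage points

First mineral: 46.666 g Mg in 451.317 g formula = 10.34 wt% Mg.
Second mineral: 108.157 g Mg in 829.700 g formula = 13.04 wt% Mg.
10.34% − 13.04% gives a difference of -2.70 percentage points.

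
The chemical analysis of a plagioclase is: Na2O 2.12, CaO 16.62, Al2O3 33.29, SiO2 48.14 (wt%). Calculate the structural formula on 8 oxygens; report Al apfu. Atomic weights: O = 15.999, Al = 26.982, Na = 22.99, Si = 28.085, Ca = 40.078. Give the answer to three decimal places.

2.12 wt% Na2O ÷ 61.979 g/mol = 0.03421 mol, giving 0.06842 Na and 0.03421 O.
16.62 wt% CaO ÷ 56.077 g/mol = 0.29638 mol, giving 0.29638 Ca and 0.29638 O.
33.29 wt% Al2O3 ÷ 101.961 g/mol = 0.32650 mol, giving 0.65300 Al and 0.97950 O.
48.14 wt% SiO2 ÷ 60.083 g/mol = 0.80122 mol, giving 0.80122 Si and 1.60244 O.
Oxygen sums to 2.91253; scaling by 8/2.91253 = 2.74675 puts the formula on 8 O.
Al: 0.65300 × 2.74675 = 1.794 atoms per formula unit.

1.794 Al apfu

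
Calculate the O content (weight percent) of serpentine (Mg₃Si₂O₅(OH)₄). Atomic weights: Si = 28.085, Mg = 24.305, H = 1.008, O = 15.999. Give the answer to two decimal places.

Formula mass = 3·24.305 + 2·28.085 + 9·15.999 + 4·1.008 = 277.108 g/mol, of which 143.991 g is O.
So O makes up 143.991/277.108 = 0.5196 of the mass, i.e. 51.96%.

51.96 weight percent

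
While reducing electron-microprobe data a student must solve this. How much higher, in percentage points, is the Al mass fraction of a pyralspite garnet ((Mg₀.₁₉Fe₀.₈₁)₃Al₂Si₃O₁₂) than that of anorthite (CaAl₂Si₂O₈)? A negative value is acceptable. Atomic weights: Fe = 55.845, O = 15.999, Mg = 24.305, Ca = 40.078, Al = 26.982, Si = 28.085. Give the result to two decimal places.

-8.15 percentage points

M((Mg₀.₁₉Fe₀.₈₁)₃Al₂Si₃O₁₂) = 479.764 g/mol, so wt% Al = 53.964/479.764 × 100 = 11.25%.
M(CaAl₂Si₂O₈) = 278.204 g/mol, so wt% Al = 53.964/278.204 × 100 = 19.40%.
11.25 − 19.40 = -8.15 pp.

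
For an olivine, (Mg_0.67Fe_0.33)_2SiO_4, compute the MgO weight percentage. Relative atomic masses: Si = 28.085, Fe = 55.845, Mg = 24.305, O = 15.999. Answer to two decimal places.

33.44 wt%

Formula mass = 161.507 g/mol.
1.34 Mg → 1.3400 mol MgO per formula unit; M(MgO) = 40.304, so MgO mass = 54.007 g.
54.007/161.507 × 100 = 33.44 wt%.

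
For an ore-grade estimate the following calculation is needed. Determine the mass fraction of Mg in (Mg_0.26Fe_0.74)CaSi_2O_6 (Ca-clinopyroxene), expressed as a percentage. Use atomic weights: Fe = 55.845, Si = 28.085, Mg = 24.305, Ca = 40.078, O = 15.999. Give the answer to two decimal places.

M((Mg_0.26Fe_0.74)CaSi_2O_6) = 239.887 g/mol.
Mg contributes 0.26 × 24.305 = 6.319 g per mole.
6.319/239.887 = 0.0263 → 2.63%.

2.63 mass %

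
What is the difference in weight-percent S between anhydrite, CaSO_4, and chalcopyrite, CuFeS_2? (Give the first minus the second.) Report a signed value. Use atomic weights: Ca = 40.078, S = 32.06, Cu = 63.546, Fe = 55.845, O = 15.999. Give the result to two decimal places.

First mineral: 32.060 g S in 136.134 g formula = 23.55 wt% S.
Second mineral: 64.120 g S in 183.511 g formula = 34.94 wt% S.
23.55% − 34.94% gives a difference of -11.39 percentage points.

-11.39 percentage points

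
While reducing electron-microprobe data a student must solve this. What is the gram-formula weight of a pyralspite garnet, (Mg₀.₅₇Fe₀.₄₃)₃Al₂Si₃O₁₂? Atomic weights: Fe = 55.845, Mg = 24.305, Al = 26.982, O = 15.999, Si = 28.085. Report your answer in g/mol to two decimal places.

M = 1.71*24.305 + 1.29*55.845 + 2*26.982 + 3*28.085 + 12*15.999

443.81 g/mol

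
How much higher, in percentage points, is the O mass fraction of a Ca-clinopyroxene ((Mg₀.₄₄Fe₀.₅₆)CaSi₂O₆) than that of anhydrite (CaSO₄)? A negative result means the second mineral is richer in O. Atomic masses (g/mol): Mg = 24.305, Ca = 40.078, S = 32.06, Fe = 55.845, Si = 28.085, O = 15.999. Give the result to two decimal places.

-6.02 percentage points

First mineral: 95.994 g O in 234.209 g formula = 40.99 wt% O.
Second mineral: 63.996 g O in 136.134 g formula = 47.01 wt% O.
40.99% − 47.01% gives a difference of -6.02 percentage points.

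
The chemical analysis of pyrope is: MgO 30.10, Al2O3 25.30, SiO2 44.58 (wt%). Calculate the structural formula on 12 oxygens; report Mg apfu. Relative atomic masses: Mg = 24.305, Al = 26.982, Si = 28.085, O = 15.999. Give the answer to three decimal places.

3.012 Mg apfu

MgO (M=40.304): mol = 0.74682; Mg = 0.74682, O = 0.74682.
Al2O3 (M=101.961): mol = 0.24813; Al = 0.49626, O = 0.74439.
SiO2 (M=60.083): mol = 0.74197; Si = 0.74197, O = 1.48394.
ΣO = 2.97515; factor = 12/ΣO = 4.03341.
Mg apfu = 0.74682 × 4.03341 = 3.012.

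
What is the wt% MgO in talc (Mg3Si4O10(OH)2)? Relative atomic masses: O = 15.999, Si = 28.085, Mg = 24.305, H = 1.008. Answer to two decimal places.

31.88 wt%

Formula mass = 379.259 g/mol.
3 Mg → 3.0000 mol MgO per formula unit; M(MgO) = 40.304, so MgO mass = 120.912 g.
120.912/379.259 × 100 = 31.88 wt%.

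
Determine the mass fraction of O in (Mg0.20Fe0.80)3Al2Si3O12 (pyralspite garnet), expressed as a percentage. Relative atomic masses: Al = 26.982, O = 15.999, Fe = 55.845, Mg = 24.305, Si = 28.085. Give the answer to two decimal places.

40.10 weight percent

Molar mass of (Mg0.20Fe0.80)3Al2Si3O12: 0.60×24.305 + 2.40×55.845 + 2×26.982 + 3×28.085 + 12×15.999 = 478.818 g/mol.
Mass of O per formula unit: 12 × 15.999 = 191.988 g.
Weight fraction O = 191.988 / 478.818 = 0.4010.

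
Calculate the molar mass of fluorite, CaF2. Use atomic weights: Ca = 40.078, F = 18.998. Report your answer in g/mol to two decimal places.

M = 1×40.078 + 2×18.998

78.07 g/mol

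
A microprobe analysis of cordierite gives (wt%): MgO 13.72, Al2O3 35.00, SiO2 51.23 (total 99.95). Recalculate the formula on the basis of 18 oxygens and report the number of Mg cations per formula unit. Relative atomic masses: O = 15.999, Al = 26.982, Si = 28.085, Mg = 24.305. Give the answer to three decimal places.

MgO (M=40.304): mol = 0.34041; Mg = 0.34041, O = 0.34041.
Al2O3 (M=101.961): mol = 0.34327; Al = 0.68654, O = 1.02981.
SiO2 (M=60.083): mol = 0.85265; Si = 0.85265, O = 1.70530.
ΣO = 3.07552; factor = 18/ΣO = 5.85267.
Mg apfu = 0.34041 × 5.85267 = 1.992.

1.992 Mg apfu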